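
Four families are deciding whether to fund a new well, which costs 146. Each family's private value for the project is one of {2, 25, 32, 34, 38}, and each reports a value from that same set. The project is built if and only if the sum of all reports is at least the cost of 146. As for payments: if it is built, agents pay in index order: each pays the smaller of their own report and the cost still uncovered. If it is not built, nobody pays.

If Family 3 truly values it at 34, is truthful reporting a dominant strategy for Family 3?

No

Consider the case where Family 1 reports 38, Family 2 reports 38 and Family 4 reports 38.
Truthful report 34: project built, pays 34, utility 34 - 34 = 0.
Report 32 instead: project built, pays 32, utility 34 - 32 = 2.
Since 2 > 0, reporting 32 is strictly better here, so truthful reporting is not dominant.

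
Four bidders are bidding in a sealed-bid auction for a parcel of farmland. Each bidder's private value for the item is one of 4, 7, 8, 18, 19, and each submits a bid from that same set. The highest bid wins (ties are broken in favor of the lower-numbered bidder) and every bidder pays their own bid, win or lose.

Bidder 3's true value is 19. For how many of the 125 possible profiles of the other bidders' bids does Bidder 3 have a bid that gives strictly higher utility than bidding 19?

81

Others bid (4, 4, 4): truth gives 0; bid 7 gives 12 > 0. Violating.
Others bid (4, 4, 7): truth gives 0; bid 7 gives 12 > 0. Violating.
Others bid (4, 4, 8): truth gives 0; bid 8 gives 11 > 0. Violating.
Others bid (4, 4, 18): truth gives 0; bid 18 gives 1 > 0. Violating.
Others bid (4, 4, 19): truth gives 0; no alternative beats it.
Others bid (4, 7, 19): truth gives 0; no alternative beats it.
(Checking all 125 profiles: 81 have a profitable deviation, 44 do not.)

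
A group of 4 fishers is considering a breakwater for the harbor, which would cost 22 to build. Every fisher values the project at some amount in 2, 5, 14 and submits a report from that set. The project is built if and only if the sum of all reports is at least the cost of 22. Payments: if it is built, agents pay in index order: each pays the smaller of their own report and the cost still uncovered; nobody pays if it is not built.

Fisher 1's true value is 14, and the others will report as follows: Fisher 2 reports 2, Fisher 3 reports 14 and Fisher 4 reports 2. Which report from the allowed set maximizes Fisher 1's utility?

Report 2: project not built, utility 0.
Report 5: project built, pays 5, utility 14 - 5 = 9.
Report 14: project built, pays 14, utility 14 - 14 = 0.
The best choice is 5 with utility 9.

5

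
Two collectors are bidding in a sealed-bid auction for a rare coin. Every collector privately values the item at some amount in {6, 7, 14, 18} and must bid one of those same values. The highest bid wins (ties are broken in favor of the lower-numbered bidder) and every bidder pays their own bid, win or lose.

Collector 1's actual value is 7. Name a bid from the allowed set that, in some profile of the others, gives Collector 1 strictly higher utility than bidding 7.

6

Suppose Collector 2 bids 6.
Bid 7: wins, pays 7, utility 7 - 7 = 0.
Bid 6: wins, pays 6, utility 7 - 6 = 1.
So bidding 6 beats truth here (1 > 0).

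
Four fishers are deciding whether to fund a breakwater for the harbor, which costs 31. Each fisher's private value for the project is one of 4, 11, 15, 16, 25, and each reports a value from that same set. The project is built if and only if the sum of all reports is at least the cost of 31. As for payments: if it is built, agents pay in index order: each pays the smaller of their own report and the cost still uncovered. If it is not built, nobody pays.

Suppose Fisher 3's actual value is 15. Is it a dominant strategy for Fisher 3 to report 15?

Consider the case where Fisher 1 reports 4, Fisher 2 reports 4 and Fisher 4 reports 15.
Truthful report 15: project built, pays 15, utility 15 - 15 = 0.
Report 11 instead: project built, pays 11, utility 15 - 11 = 4.
Since 4 > 0, reporting 11 is strictly better here, so truthful reporting is not dominant.

No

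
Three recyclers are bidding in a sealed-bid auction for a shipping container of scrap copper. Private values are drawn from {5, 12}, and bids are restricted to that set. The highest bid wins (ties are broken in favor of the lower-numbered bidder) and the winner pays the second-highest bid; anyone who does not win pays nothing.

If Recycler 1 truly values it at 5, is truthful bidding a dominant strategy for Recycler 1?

Yes

Check each profile of the others' bids and compare truth against every alternative bid.
Others bid (5, 12): truth gives 0, best alternative gives -7.
Others bid (12, 5): truth gives 0, best alternative gives -7.
Others bid (12, 12): truth gives 0, best alternative gives -7.
Others bid (5, 5): truth gives 0, best alternative gives 0.
In every case the truthful bid is at least as good as any alternative, so it is a dominant strategy.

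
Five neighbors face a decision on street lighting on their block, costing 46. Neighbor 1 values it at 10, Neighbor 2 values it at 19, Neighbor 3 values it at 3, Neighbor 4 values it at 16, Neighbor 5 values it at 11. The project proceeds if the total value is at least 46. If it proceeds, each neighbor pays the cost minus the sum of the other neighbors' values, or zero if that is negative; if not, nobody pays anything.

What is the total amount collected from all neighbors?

9

Total value 59 ≥ cost 46, so it is built.
Neighbor 1: others sum to 49; max(0, 46 - 49) = 0.
Neighbor 2: others sum to 40; max(0, 46 - 40) = 6.
Neighbor 3: others sum to 56; max(0, 46 - 56) = 0.
Neighbor 4: others sum to 43; max(0, 46 - 43) = 3.
Neighbor 5: others sum to 48; max(0, 46 - 48) = 0.
Total collected = 0 + 6 + 0 + 3 + 0 = 9.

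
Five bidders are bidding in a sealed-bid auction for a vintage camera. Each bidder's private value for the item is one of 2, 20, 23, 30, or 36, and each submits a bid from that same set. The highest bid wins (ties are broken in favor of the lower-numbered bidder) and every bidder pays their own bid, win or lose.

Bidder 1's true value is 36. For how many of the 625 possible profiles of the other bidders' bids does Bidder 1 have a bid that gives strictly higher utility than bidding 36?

256

Others bid (2, 2, 2, 2): truth gives 0; bid 2 gives 34 > 0. Violating.
Others bid (2, 2, 2, 20): truth gives 0; bid 20 gives 16 > 0. Violating.
Others bid (2, 2, 2, 23): truth gives 0; bid 23 gives 13 > 0. Violating.
Others bid (2, 2, 2, 30): truth gives 0; bid 30 gives 6 > 0. Violating.
Others bid (2, 2, 2, 36): truth gives 0; no alternative beats it.
Others bid (2, 2, 20, 36): truth gives 0; no alternative beats it.
(Checking all 625 profiles: 256 have a profitable deviation, 369 do not.)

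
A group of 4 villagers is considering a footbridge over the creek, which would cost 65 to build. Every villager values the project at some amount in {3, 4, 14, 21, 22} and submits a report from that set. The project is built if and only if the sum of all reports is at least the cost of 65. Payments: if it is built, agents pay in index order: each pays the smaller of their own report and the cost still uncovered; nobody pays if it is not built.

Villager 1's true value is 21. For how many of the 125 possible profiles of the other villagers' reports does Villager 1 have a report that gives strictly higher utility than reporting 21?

20

Others report (14, 21, 21): truth gives 0; report 14 gives 7 > 0. Violating.
Others report (14, 21, 22): truth gives 0; report 14 gives 7 > 0. Violating.
Others report (14, 22, 21): truth gives 0; report 14 gives 7 > 0. Violating.
Others report (14, 22, 22): truth gives 0; report 14 gives 7 > 0. Violating.
Others report (3, 3, 3): truth gives 0; no alternative beats it.
Others report (3, 3, 4): truth gives 0; no alternative beats it.
(Checking all 125 profiles: 20 have a profitable deviation, 105 do not.)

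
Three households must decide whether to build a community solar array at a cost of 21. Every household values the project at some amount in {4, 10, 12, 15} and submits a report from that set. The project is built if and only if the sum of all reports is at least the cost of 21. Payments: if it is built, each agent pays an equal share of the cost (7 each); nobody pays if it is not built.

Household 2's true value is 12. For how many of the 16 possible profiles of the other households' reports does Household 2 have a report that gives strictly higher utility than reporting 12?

Others report (4, 4): truth gives 0; report 15 gives 5 > 0. Violating.
Others report (4, 10): truth gives 5; no alternative beats it.
Others report (4, 12): truth gives 5; no alternative beats it.
(Checking all 16 profiles: 1 has a profitable deviation, 15 do not.)

1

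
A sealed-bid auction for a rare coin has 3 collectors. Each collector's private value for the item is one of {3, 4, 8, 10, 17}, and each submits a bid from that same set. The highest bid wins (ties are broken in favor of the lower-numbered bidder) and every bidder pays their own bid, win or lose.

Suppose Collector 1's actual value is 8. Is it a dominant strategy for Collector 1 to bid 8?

Consider the case where Collector 2 bids 3 and Collector 3 bids 3.
Truthful bid 8: wins, pays 8, utility 8 - 8 = 0.
Bid 3 instead: wins, pays 3, utility 8 - 3 = 5.
Since 5 > 0, bidding 3 is strictly better here, so truthful bidding is not dominant.

No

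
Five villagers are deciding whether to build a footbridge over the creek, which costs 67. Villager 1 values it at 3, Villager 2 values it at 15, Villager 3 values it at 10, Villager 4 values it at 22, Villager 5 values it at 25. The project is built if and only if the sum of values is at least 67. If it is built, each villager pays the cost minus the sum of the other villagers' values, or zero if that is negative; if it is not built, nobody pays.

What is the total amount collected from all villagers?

Total value 75 ≥ cost 67, so it is built.
Villager 1: others sum to 72; max(0, 67 - 72) = 0.
Villager 2: others sum to 60; max(0, 67 - 60) = 7.
Villager 3: others sum to 65; max(0, 67 - 65) = 2.
Villager 4: others sum to 53; max(0, 67 - 53) = 14.
Villager 5: others sum to 50; max(0, 67 - 50) = 17.
Total collected = 0 + 7 + 2 + 14 + 17 = 40.

40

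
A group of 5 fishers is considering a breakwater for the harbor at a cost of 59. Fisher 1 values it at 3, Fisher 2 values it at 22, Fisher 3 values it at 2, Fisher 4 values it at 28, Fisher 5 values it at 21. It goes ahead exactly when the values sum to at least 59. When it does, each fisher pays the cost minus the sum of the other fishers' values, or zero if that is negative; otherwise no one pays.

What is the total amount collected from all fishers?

20

Total value 76 ≥ cost 59, so it is built.
Fisher 1: others sum to 73; max(0, 59 - 73) = 0.
Fisher 2: others sum to 54; max(0, 59 - 54) = 5.
Fisher 3: others sum to 74; max(0, 59 - 74) = 0.
Fisher 4: others sum to 48; max(0, 59 - 48) = 11.
Fisher 5: others sum to 55; max(0, 59 - 55) = 4.
Total collected = 0 + 5 + 0 + 11 + 4 = 20.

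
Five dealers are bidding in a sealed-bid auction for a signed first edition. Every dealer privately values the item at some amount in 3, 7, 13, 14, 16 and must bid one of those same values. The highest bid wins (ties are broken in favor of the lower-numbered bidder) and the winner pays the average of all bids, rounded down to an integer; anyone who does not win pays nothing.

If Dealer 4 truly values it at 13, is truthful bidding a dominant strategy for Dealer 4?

No

Consider the case where Dealer 1 bids 3, Dealer 2 bids 3, Dealer 3 bids 3 and Dealer 5 bids 3.
Truthful bid 13: wins, pays 5, utility 13 - 5 = 8.
Bid 7 instead: wins, pays 3, utility 13 - 3 = 10.
Since 10 > 8, bidding 7 is strictly better here, so truthful bidding is not dominant.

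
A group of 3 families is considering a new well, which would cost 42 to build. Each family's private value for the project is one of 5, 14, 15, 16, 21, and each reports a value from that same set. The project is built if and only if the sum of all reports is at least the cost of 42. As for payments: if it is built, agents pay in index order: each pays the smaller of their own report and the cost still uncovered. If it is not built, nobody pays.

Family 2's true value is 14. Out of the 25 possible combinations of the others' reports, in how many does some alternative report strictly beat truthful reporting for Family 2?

Others report (16, 21): truth gives 0; report 5 gives 9 > 0. Violating.
Others report (21, 16): truth gives 0; report 5 gives 9 > 0. Violating.
Others report (21, 21): truth gives 0; report 5 gives 9 > 0. Violating.
Others report (5, 5): truth gives 0; no alternative beats it.
Others report (5, 14): truth gives 0; no alternative beats it.
(Checking all 25 profiles: 3 have a profitable deviation, 22 do not.)

3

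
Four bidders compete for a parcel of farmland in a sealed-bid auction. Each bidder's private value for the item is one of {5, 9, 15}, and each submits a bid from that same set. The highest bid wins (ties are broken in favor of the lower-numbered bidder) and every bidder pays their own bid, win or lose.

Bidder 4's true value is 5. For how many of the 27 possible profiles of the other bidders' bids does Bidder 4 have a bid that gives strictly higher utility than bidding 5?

1

Others bid (5, 5, 5): truth gives -5; bid 9 gives -4 > -5. Violating.
Others bid (5, 5, 9): truth gives -5; no alternative beats it.
Others bid (5, 5, 15): truth gives -5; no alternative beats it.
(Checking all 27 profiles: 1 has a profitable deviation, 26 do not.)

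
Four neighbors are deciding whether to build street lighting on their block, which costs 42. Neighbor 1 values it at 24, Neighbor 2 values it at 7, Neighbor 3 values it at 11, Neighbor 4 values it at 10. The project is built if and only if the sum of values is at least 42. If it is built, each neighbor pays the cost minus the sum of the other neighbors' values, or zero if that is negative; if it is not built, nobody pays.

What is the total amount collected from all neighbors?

Total value 52 ≥ cost 42, so it is built.
Neighbor 1: others sum to 28; max(0, 42 - 28) = 14.
Neighbor 2: others sum to 45; max(0, 42 - 45) = 0.
Neighbor 3: others sum to 41; max(0, 42 - 41) = 1.
Neighbor 4: others sum to 42; max(0, 42 - 42) = 0.
Total collected = 14 + 0 + 1 + 0 = 15.

15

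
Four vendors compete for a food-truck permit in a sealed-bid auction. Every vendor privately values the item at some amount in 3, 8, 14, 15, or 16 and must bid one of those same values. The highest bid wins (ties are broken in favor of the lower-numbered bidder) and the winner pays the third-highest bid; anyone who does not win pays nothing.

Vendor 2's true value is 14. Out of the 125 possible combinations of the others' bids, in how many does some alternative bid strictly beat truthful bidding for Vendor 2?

24

Others bid (3, 3, 15): truth gives 0; bid 15 gives 11 > 0. Violating.
Others bid (3, 3, 16): truth gives 0; bid 16 gives 11 > 0. Violating.
Others bid (3, 8, 15): truth gives 0; bid 15 gives 6 > 0. Violating.
Others bid (3, 8, 16): truth gives 0; bid 16 gives 6 > 0. Violating.
Others bid (3, 3, 3): truth gives 11; no alternative beats it.
Others bid (3, 3, 8): truth gives 11; no alternative beats it.
(Checking all 125 profiles: 24 have a profitable deviation, 101 do not.)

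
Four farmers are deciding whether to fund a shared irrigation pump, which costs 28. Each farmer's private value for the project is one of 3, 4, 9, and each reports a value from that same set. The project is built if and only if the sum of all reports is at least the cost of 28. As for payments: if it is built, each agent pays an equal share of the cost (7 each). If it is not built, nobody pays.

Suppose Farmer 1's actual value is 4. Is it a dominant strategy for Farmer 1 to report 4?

Yes

Check each profile of the others' reports and compare truth against every alternative report.
Others report (9, 9, 9): truth gives -3, best alternative gives -3.
Others report (3, 3, 3): truth gives 0, best alternative gives 0.
Others report (3, 3, 4): truth gives 0, best alternative gives 0.
Others report (3, 3, 9): truth gives 0, best alternative gives 0.
Others report (3, 4, 3): truth gives 0, best alternative gives 0.
Others report (3, 4, 4): truth gives 0, best alternative gives 0.
(Remaining 21 profiles checked similarly; truth is weakly best in each.)
In every case the truthful report is at least as good as any alternative, so it is a dominant strategy.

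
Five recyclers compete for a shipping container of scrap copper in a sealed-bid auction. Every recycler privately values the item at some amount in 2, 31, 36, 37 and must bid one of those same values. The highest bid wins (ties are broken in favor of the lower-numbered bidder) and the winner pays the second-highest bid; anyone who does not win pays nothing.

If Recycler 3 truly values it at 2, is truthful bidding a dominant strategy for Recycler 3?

Yes

Check each profile of the others' bids and compare truth against every alternative bid.
Others bid (2, 2, 2, 31): truth gives 0, best alternative gives -29.
Others bid (2, 2, 31, 2): truth gives 0, best alternative gives -29.
Others bid (2, 2, 31, 31): truth gives 0, best alternative gives -29.
Others bid (2, 2, 2, 2): truth gives 0, best alternative gives 0.
Others bid (2, 2, 2, 36): truth gives 0, best alternative gives 0.
Others bid (2, 2, 2, 37): truth gives 0, best alternative gives 0.
(Remaining 250 profiles checked similarly; truth is weakly best in each.)
In every case the truthful bid is at least as good as any alternative, so it is a dominant strategy.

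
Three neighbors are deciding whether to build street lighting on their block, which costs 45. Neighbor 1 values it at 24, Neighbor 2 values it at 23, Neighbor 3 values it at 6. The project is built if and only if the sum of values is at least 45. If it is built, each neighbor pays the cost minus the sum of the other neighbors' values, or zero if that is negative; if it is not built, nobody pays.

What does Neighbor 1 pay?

Total value 53 ≥ cost 45, so the project is built.
The other neighbors' values sum to 29.
Cost minus that sum is 45 - 29 = 16.

16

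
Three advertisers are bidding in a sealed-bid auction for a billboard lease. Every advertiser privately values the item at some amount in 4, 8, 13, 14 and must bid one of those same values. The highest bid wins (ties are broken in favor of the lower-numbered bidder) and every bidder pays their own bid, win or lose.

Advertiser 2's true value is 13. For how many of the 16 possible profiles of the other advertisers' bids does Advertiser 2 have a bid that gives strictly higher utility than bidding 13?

Others bid (4, 4): truth gives 0; bid 8 gives 5 > 0. Violating.
Others bid (4, 8): truth gives 0; bid 8 gives 5 > 0. Violating.
Others bid (4, 14): truth gives -13; bid 14 gives -1 > -13. Violating.
Others bid (8, 14): truth gives -13; bid 14 gives -1 > -13. Violating.
Others bid (4, 13): truth gives 0; no alternative beats it.
Others bid (8, 4): truth gives 0; no alternative beats it.
(Checking all 16 profiles: 12 have a profitable deviation, 4 do not.)

12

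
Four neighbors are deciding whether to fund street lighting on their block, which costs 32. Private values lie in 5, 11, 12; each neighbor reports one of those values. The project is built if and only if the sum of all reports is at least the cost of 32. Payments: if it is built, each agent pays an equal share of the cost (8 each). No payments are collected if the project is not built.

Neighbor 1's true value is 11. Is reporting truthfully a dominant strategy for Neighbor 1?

Check each profile of the others' reports and compare truth against every alternative report.
Others report (5, 5, 11): truth gives 3, best alternative gives 3.
Others report (5, 5, 12): truth gives 3, best alternative gives 3.
Others report (5, 11, 5): truth gives 3, best alternative gives 3.
Others report (5, 11, 11): truth gives 3, best alternative gives 3.
Others report (5, 11, 12): truth gives 3, best alternative gives 3.
Others report (5, 12, 5): truth gives 3, best alternative gives 3.
(Remaining 21 profiles checked similarly; truth is weakly best in each.)
In every case the truthful report is at least as good as any alternative, so it is a dominant strategy.

Yes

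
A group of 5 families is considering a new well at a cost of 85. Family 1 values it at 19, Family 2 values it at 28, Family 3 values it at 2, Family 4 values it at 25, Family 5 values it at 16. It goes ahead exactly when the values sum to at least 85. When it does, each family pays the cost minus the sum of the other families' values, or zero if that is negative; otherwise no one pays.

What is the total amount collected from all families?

Total value 90 ≥ cost 85, so it is built.
Family 1: others sum to 71; max(0, 85 - 71) = 14.
Family 2: others sum to 62; max(0, 85 - 62) = 23.
Family 3: others sum to 88; max(0, 85 - 88) = 0.
Family 4: others sum to 65; max(0, 85 - 65) = 20.
Family 5: others sum to 74; max(0, 85 - 74) = 11.
Total collected = 14 + 23 + 0 + 20 + 11 = 68.

68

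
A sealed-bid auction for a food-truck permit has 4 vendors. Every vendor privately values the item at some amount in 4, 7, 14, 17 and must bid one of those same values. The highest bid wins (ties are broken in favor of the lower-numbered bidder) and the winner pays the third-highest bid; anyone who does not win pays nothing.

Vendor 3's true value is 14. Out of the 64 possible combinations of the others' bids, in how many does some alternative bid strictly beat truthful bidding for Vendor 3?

12

Others bid (4, 4, 17): truth gives 0; bid 17 gives 10 > 0. Violating.
Others bid (4, 7, 17): truth gives 0; bid 17 gives 7 > 0. Violating.
Others bid (4, 14, 4): truth gives 0; bid 17 gives 10 > 0. Violating.
Others bid (4, 14, 7): truth gives 0; bid 17 gives 7 > 0. Violating.
Others bid (4, 4, 4): truth gives 10; no alternative beats it.
Others bid (4, 4, 7): truth gives 10; no alternative beats it.
(Checking all 64 profiles: 12 have a profitable deviation, 52 do not.)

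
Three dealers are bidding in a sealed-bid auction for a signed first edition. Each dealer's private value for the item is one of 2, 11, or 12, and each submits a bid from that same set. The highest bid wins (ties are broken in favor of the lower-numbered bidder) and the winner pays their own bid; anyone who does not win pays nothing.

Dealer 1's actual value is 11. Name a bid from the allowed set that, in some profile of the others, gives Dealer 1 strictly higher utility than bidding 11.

2

Suppose Dealer 2 bids 2 and Dealer 3 bids 2.
Bid 11: wins, pays 11, utility 11 - 11 = 0.
Bid 2: wins, pays 2, utility 11 - 2 = 9.
So bidding 2 beats truth here (9 > 0).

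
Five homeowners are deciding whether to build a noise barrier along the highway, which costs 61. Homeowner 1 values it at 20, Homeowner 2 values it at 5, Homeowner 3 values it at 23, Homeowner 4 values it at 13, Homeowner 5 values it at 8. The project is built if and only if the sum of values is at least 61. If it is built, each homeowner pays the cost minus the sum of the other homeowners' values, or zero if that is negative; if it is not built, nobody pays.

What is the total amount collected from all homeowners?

32

Total value 69 ≥ cost 61, so it is built.
Homeowner 1: others sum to 49; max(0, 61 - 49) = 12.
Homeowner 2: others sum to 64; max(0, 61 - 64) = 0.
Homeowner 3: others sum to 46; max(0, 61 - 46) = 15.
Homeowner 4: others sum to 56; max(0, 61 - 56) = 5.
Homeowner 5: others sum to 61; max(0, 61 - 61) = 0.
Total collected = 12 + 0 + 15 + 5 + 0 = 32.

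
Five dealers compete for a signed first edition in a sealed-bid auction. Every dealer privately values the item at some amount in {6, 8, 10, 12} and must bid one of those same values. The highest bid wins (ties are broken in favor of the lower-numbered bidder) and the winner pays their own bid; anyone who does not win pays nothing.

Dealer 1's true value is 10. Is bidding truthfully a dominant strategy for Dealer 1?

No

Consider the case where Dealer 2 bids 6, Dealer 3 bids 6, Dealer 4 bids 6 and Dealer 5 bids 6.
Truthful bid 10: wins, pays 10, utility 10 - 10 = 0.
Bid 6 instead: wins, pays 6, utility 10 - 6 = 4.
Since 4 > 0, bidding 6 is strictly better here, so truthful bidding is not dominant.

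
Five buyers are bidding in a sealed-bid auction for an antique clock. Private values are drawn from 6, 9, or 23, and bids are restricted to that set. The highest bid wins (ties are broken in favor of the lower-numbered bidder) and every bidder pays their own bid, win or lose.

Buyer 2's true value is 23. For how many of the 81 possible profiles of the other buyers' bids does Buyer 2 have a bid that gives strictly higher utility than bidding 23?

Others bid (6, 6, 6, 6): truth gives 0; bid 9 gives 14 > 0. Violating.
Others bid (6, 6, 6, 9): truth gives 0; bid 9 gives 14 > 0. Violating.
Others bid (6, 6, 9, 6): truth gives 0; bid 9 gives 14 > 0. Violating.
Others bid (6, 6, 9, 9): truth gives 0; bid 9 gives 14 > 0. Violating.
Others bid (6, 6, 6, 23): truth gives 0; no alternative beats it.
Others bid (6, 6, 9, 23): truth gives 0; no alternative beats it.
(Checking all 81 profiles: 35 have a profitable deviation, 46 do not.)

35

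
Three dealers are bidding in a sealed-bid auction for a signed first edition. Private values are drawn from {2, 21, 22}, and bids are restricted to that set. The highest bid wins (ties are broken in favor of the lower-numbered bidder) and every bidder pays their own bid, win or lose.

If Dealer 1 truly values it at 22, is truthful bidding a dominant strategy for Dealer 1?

Consider the case where Dealer 2 bids 2 and Dealer 3 bids 2.
Truthful bid 22: wins, pays 22, utility 22 - 22 = 0.
Bid 2 instead: wins, pays 2, utility 22 - 2 = 20.
Since 20 > 0, bidding 2 is strictly better here, so truthful bidding is not dominant.

No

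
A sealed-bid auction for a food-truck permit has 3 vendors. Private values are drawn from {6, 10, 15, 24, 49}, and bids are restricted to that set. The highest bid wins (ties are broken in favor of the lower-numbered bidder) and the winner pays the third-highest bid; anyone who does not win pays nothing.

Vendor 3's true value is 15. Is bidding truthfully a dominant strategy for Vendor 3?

Consider the case where Vendor 1 bids 6 and Vendor 2 bids 15.
Truthful bid 15: loses, pays 0, utility 0.
Bid 24 instead: wins, pays 6, utility 15 - 6 = 9.
Since 9 > 0, bidding 24 is strictly better here, so truthful bidding is not dominant.

No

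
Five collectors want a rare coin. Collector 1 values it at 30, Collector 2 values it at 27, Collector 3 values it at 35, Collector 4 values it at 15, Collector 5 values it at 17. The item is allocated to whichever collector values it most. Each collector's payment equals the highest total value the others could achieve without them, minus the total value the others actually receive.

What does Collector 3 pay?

30

Collector 3 has the highest value and receives the item.
Without Collector 3, the item would go to the next-highest value, 30, so the others could achieve 30.
With Collector 3 present and winning, the others receive nothing, so their total is 0.
Payment = 30 - 0 = 30.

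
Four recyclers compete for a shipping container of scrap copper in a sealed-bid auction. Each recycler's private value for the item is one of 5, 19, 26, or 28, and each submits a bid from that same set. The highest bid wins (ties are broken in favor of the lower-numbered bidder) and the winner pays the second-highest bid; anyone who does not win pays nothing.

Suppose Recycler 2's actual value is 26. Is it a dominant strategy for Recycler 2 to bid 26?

Check each profile of the others' bids and compare truth against every alternative bid.
Others bid (5, 5, 5): truth gives 21, best alternative gives 21.
Others bid (5, 5, 19): truth gives 7, best alternative gives 7.
Others bid (5, 19, 5): truth gives 7, best alternative gives 7.
Others bid (5, 19, 19): truth gives 7, best alternative gives 7.
Others bid (19, 5, 5): truth gives 7, best alternative gives 7.
Others bid (19, 5, 19): truth gives 7, best alternative gives 7.
(Remaining 58 profiles checked similarly; truth is weakly best in each.)
In every case the truthful bid is at least as good as any alternative, so it is a dominant strategy.

Yes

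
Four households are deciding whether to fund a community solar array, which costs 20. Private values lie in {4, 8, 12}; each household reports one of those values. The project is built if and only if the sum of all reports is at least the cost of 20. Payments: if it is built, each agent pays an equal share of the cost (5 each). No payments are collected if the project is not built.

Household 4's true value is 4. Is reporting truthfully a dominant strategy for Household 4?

Yes

Check each profile of the others' reports and compare truth against every alternative report.
Others report (4, 4, 4): truth gives 0, best alternative gives -1.
Others report (4, 4, 8): truth gives -1, best alternative gives -1.
Others report (4, 4, 12): truth gives -1, best alternative gives -1.
Others report (4, 8, 4): truth gives -1, best alternative gives -1.
Others report (4, 8, 8): truth gives -1, best alternative gives -1.
Others report (4, 8, 12): truth gives -1, best alternative gives -1.
(Remaining 21 profiles checked similarly; truth is weakly best in each.)
In every case the truthful report is at least as good as any alternative, so it is a dominant strategy.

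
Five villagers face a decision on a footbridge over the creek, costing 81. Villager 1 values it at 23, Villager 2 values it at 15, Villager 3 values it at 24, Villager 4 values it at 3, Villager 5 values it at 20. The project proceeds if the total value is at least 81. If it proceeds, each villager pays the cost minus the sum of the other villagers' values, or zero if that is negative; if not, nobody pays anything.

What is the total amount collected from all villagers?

66

Total value 85 ≥ cost 81, so it is built.
Villager 1: others sum to 62; max(0, 81 - 62) = 19.
Villager 2: others sum to 70; max(0, 81 - 70) = 11.
Villager 3: others sum to 61; max(0, 81 - 61) = 20.
Villager 4: others sum to 82; max(0, 81 - 82) = 0.
Villager 5: others sum to 65; max(0, 81 - 65) = 16.
Total collected = 19 + 11 + 20 + 0 + 16 = 66.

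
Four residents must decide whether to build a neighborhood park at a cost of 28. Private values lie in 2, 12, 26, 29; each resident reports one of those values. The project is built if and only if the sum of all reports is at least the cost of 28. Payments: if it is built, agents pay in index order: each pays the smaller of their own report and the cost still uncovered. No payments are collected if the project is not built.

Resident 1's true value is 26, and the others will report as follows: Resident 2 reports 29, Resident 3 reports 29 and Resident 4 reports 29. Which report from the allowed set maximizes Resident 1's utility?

2

Report 2: project built, pays 2, utility 26 - 2 = 24.
Report 12: project built, pays 12, utility 26 - 12 = 14.
Report 26: project built, pays 26, utility 26 - 26 = 0.
Report 29: project built, pays 28, utility 26 - 28 = -2.
The best choice is 2 with utility 24.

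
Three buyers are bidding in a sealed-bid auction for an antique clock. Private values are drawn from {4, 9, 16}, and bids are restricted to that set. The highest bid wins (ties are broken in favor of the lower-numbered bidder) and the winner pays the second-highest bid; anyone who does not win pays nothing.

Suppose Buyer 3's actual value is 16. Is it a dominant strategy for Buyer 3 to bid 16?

Yes

Check each profile of the others' bids and compare truth against every alternative bid.
Others bid (4, 9): truth gives 7, best alternative gives 0.
Others bid (9, 4): truth gives 7, best alternative gives 0.
Others bid (9, 9): truth gives 7, best alternative gives 0.
Others bid (4, 4): truth gives 12, best alternative gives 12.
Others bid (4, 16): truth gives 0, best alternative gives 0.
Others bid (9, 16): truth gives 0, best alternative gives 0.
(Remaining 3 profiles checked similarly; truth is weakly best in each.)
In every case the truthful bid is at least as good as any alternative, so it is a dominant strategy.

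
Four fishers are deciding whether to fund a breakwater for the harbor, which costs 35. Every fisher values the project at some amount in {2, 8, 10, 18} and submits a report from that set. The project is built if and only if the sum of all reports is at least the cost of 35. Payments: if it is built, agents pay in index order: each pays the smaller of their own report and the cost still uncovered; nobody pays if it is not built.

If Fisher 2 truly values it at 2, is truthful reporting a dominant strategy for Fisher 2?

Check each profile of the others' reports and compare truth against every alternative report.
Others report (2, 8, 18): truth gives 0, best alternative gives -6.
Others report (2, 10, 18): truth gives 0, best alternative gives -6.
Others report (2, 18, 8): truth gives 0, best alternative gives -6.
Others report (2, 18, 10): truth gives 0, best alternative gives -6.
Others report (2, 18, 18): truth gives 0, best alternative gives -6.
Others report (8, 2, 18): truth gives 0, best alternative gives -6.
(Remaining 58 profiles checked similarly; truth is weakly best in each.)
In every case the truthful report is at least as good as any alternative, so it is a dominant strategy.

Yes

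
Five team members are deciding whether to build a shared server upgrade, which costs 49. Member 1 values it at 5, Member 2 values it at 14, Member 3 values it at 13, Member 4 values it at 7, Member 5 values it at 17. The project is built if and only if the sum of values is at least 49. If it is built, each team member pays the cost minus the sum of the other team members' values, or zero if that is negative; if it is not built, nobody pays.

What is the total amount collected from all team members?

23

Total value 56 ≥ cost 49, so it is built.
Member 1: others sum to 51; max(0, 49 - 51) = 0.
Member 2: others sum to 42; max(0, 49 - 42) = 7.
Member 3: others sum to 43; max(0, 49 - 43) = 6.
Member 4: others sum to 49; max(0, 49 - 49) = 0.
Member 5: others sum to 39; max(0, 49 - 39) = 10.
Total collected = 0 + 7 + 6 + 0 + 10 = 23.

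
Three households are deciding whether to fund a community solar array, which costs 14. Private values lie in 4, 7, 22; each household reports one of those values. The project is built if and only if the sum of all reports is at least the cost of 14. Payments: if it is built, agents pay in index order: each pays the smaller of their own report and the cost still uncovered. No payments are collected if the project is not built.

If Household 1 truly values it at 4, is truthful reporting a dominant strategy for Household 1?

Check each profile of the others' reports and compare truth against every alternative report.
Others report (4, 4): truth gives 0, best alternative gives -3.
Others report (4, 7): truth gives 0, best alternative gives -3.
Others report (4, 22): truth gives 0, best alternative gives -3.
Others report (7, 4): truth gives 0, best alternative gives -3.
Others report (7, 7): truth gives 0, best alternative gives -3.
Others report (7, 22): truth gives 0, best alternative gives -3.
(Remaining 3 profiles checked similarly; truth is weakly best in each.)
In every case the truthful report is at least as good as any alternative, so it is a dominant strategy.

Yes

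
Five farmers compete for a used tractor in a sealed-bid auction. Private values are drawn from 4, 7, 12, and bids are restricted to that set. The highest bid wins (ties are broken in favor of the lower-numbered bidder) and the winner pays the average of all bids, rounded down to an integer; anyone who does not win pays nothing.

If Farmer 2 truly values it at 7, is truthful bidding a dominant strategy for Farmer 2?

No

Consider the case where Farmer 1 bids 7, Farmer 3 bids 4, Farmer 4 bids 4 and Farmer 5 bids 4.
Truthful bid 7: loses, pays 0, utility 0.
Bid 12 instead: wins, pays 6, utility 7 - 6 = 1.
Since 1 > 0, bidding 12 is strictly better here, so truthful bidding is not dominant.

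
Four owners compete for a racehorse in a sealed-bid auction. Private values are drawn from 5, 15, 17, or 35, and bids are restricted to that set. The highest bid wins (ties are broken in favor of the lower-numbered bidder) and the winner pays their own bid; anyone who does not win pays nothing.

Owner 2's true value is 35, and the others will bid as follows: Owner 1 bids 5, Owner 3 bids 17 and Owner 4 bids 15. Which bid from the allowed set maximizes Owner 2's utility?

Bid 5: loses, pays 0, utility 0.
Bid 15: loses, pays 0, utility 0.
Bid 17: wins, pays 17, utility 35 - 17 = 18.
Bid 35: wins, pays 35, utility 35 - 35 = 0.
The best choice is 17 with utility 18.

17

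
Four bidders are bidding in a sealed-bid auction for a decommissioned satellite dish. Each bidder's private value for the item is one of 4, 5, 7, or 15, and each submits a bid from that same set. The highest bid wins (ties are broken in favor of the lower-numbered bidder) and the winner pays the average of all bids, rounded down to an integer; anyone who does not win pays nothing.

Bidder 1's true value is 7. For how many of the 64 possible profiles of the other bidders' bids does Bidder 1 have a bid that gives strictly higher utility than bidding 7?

6

Others bid (4, 4, 5): truth gives 2; bid 5 gives 3 > 2. Violating.
Others bid (4, 5, 4): truth gives 2; bid 5 gives 3 > 2. Violating.
Others bid (4, 5, 5): truth gives 2; bid 5 gives 3 > 2. Violating.
Others bid (5, 4, 4): truth gives 2; bid 5 gives 3 > 2. Violating.
Others bid (4, 4, 4): truth gives 3; no alternative beats it.
Others bid (4, 4, 7): truth gives 2; no alternative beats it.
(Checking all 64 profiles: 6 have a profitable deviation, 58 do not.)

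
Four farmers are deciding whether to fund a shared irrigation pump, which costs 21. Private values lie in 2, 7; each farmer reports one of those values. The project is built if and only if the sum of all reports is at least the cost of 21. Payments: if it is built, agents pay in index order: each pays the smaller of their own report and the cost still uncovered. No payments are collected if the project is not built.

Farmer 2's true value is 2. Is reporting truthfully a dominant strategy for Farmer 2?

Check each profile of the others' reports and compare truth against every alternative report.
Others report (2, 7, 7): truth gives 0, best alternative gives -5.
Others report (7, 2, 7): truth gives 0, best alternative gives -5.
Others report (7, 7, 2): truth gives 0, best alternative gives -5.
Others report (7, 7, 7): truth gives 0, best alternative gives -5.
Others report (2, 2, 2): truth gives 0, best alternative gives 0.
Others report (2, 2, 7): truth gives 0, best alternative gives 0.
(Remaining 2 profiles checked similarly; truth is weakly best in each.)
In every case the truthful report is at least as good as any alternative, so it is a dominant strategy.

Yes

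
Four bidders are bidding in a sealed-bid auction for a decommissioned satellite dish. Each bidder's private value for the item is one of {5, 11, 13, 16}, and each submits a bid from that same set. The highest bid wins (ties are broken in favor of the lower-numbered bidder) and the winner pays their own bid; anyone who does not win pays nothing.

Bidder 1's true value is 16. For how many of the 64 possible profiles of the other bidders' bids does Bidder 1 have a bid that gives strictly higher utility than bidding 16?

Others bid (5, 5, 5): truth gives 0; bid 5 gives 11 > 0. Violating.
Others bid (5, 5, 11): truth gives 0; bid 11 gives 5 > 0. Violating.
Others bid (5, 5, 13): truth gives 0; bid 13 gives 3 > 0. Violating.
Others bid (5, 11, 5): truth gives 0; bid 11 gives 5 > 0. Violating.
Others bid (5, 5, 16): truth gives 0; no alternative beats it.
Others bid (5, 11, 16): truth gives 0; no alternative beats it.
(Checking all 64 profiles: 27 have a profitable deviation, 37 do not.)

27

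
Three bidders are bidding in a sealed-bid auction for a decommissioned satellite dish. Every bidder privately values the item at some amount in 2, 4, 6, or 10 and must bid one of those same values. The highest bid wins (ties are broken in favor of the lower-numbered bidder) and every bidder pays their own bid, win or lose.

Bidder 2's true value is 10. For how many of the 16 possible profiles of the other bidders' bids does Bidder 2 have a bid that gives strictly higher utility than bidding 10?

10

Others bid (2, 2): truth gives 0; bid 4 gives 6 > 0. Violating.
Others bid (2, 4): truth gives 0; bid 4 gives 6 > 0. Violating.
Others bid (2, 6): truth gives 0; bid 6 gives 4 > 0. Violating.
Others bid (4, 2): truth gives 0; bid 6 gives 4 > 0. Violating.
Others bid (2, 10): truth gives 0; no alternative beats it.
Others bid (4, 10): truth gives 0; no alternative beats it.
(Checking all 16 profiles: 10 have a profitable deviation, 6 do not.)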